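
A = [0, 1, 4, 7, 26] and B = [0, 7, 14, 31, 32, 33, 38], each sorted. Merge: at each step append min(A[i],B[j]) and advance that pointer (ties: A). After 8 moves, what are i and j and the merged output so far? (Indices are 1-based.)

i=6, j=4, merged so far=[0, 0, 1, 4, 7, 7, 14, 26]

[i=1,j=1] A[i]=0<=B[j]=0 take 0 → i++
[i=2,j=1] A[i]=1>B[j]=0 take 0 → j++
[i=2,j=2] A[i]=1<=B[j]=7 take 1 → i++
[i=3,j=2] A[i]=4<=B[j]=7 take 4 → i++
[i=4,j=2] A[i]=7<=B[j]=7 take 7 → i++
[i=5,j=2] A[i]=26>B[j]=7 take 7 → j++
[i=5,j=3] A[i]=26>B[j]=14 take 14 → j++
[i=5,j=4] A[i]=26<=B[j]=31 take 26 → i++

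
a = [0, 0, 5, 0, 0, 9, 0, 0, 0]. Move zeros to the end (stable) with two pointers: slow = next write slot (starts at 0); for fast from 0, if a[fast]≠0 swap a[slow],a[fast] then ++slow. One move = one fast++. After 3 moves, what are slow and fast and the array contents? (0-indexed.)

slow=1, fast=3, a=[5, 0, 0, 0, 0, 9, 0, 0, 0]

(s=0,f=0) a[fast]=0 → fast++
(s=0,f=1) a[fast]=0 → fast++
(s=0,f=2) a[fast]=5≠0 swap→a[0]=5 → slow++,fast++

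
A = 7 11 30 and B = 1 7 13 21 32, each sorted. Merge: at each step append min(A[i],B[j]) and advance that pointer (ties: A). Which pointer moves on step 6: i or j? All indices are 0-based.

i=0 j=0: A[i]=7>B[j]=1 take 1, j++
i=0 j=1: A[i]=7<=B[j]=7 take 7, i++
i=1 j=1: A[i]=11>B[j]=7 take 7, j++
i=1 j=2: A[i]=11<=B[j]=13 take 11, i++
i=2 j=2: A[i]=30>B[j]=13 take 13, j++
i=2 j=3: A[i]=30>B[j]=21 take 21, j++

j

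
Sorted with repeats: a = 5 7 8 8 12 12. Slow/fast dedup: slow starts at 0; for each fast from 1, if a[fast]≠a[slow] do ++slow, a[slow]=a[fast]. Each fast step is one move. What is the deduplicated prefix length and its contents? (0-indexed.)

(s=0,f=1) a[fast]=7≠a[slow]=5 write a[1]=7 → slow++,fast++
(s=1,f=2) a[fast]=8≠a[slow]=7 write a[2]=8 → slow++,fast++
(s=2,f=3) a[fast]=8=a[slow] dup → fast++
(s=2,f=4) a[fast]=12≠a[slow]=8 write a[3]=12 → slow++,fast++
(s=3,f=5) a[fast]=12=a[slow] dup → fast++

length 4; prefix = [5, 7, 8, 12]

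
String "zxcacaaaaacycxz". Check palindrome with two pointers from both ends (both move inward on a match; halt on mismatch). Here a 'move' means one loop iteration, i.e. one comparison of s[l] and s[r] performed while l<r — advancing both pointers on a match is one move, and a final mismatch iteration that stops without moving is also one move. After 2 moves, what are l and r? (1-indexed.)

l=1 r=15: 'z'=='z', l++,r--
l=2 r=14: 'x'=='x', l++,r--

l=3, r=13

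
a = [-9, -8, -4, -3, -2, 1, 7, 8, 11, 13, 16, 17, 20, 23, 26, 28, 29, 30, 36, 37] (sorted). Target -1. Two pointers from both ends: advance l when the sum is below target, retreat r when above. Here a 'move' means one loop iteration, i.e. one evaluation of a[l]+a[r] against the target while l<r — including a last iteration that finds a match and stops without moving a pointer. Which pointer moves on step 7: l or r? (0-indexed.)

r

l=0 r=19: -9+37=28 >-1, r--
l=0 r=18: -9+36=27 >-1, r--
l=0 r=17: -9+30=21 >-1, r--
l=0 r=16: -9+29=20 >-1, r--
l=0 r=15: -9+28=19 >-1, r--
l=0 r=14: -9+26=17 >-1, r--
l=0 r=13: -9+23=14 >-1, r--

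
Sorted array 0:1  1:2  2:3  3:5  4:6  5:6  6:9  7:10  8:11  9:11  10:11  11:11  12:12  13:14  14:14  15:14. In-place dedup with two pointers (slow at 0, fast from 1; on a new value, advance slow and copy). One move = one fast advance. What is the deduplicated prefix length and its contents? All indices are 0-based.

slow=0 fast=1: a[fast]=2≠a[slow]=1 write a[1]=2, slow++,fast++
slow=1 fast=2: a[fast]=3≠a[slow]=2 write a[2]=3, slow++,fast++
slow=2 fast=3: a[fast]=5≠a[slow]=3 write a[3]=5, slow++,fast++
slow=3 fast=4: a[fast]=6≠a[slow]=5 write a[4]=6, slow++,fast++
slow=4 fast=5: a[fast]=6=a[slow] dup, fast++
slow=4 fast=6: a[fast]=9≠a[slow]=6 write a[5]=9, slow++,fast++
slow=5 fast=7: a[fast]=10≠a[slow]=9 write a[6]=10, slow++,fast++
slow=6 fast=8: a[fast]=11≠a[slow]=10 write a[7]=11, slow++,fast++
slow=7 fast=9: a[fast]=11=a[slow] dup, fast++
slow=7 fast=10: a[fast]=11=a[slow] dup, fast++
slow=7 fast=11: a[fast]=11=a[slow] dup, fast++
slow=7 fast=12: a[fast]=12≠a[slow]=11 write a[8]=12, slow++,fast++
slow=8 fast=13: a[fast]=14≠a[slow]=12 write a[9]=14, slow++,fast++
slow=9 fast=14: a[fast]=14=a[slow] dup, fast++
slow=9 fast=15: a[fast]=14=a[slow] dup, fast++

length 10; prefix = [1, 2, 3, 5, 6, 9, 10, 11, 12, 14]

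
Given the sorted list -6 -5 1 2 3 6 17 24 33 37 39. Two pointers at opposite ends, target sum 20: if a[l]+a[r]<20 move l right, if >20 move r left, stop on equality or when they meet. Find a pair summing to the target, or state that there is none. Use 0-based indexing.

l=0 r=10: -6+39=33 >20, r--
l=0 r=9: -6+37=31 >20, r--
l=0 r=8: -6+33=27 >20, r--
l=0 r=7: -6+24=18 <20, l++
l=1 r=7: -5+24=19 <20, l++
l=2 r=7: 1+24=25 >20, r--
l=2 r=6: 1+17=18 <20, l++
l=3 r=6: 2+17=19 <20, l++
l=4 r=6: 3+17=20, found

(3, 17)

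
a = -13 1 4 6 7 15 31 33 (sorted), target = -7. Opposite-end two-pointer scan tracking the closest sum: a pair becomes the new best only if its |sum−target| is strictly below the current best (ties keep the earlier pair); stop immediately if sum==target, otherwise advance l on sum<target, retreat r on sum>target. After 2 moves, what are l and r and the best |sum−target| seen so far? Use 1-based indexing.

l=1, r=6, best |Δ|=25

[1,8] -13+33=20 d=27 * → r--
[1,7] -13+31=18 d=25 * → r--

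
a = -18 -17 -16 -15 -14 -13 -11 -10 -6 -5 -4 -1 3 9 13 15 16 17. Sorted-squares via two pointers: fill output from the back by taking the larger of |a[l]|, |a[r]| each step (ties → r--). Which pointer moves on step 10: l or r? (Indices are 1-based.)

l

[1,18] |-18|>|17| out[18]=324 → l++
[2,18] |-17|<=|17| out[17]=289 → r--
[2,17] |-17|>|16| out[16]=289 → l++
[3,17] |-16|<=|16| out[15]=256 → r--
[3,16] |-16|>|15| out[14]=256 → l++
[4,16] |-15|<=|15| out[13]=225 → r--
[4,15] |-15|>|13| out[12]=225 → l++
[5,15] |-14|>|13| out[11]=196 → l++
[6,15] |-13|<=|13| out[10]=169 → r--
[6,14] |-13|>|9| out[9]=169 → l++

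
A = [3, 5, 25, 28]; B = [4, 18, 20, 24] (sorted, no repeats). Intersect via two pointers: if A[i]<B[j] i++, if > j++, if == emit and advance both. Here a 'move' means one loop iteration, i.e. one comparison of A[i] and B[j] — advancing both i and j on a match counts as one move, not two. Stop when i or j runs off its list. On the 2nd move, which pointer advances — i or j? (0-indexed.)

j

[i=0,j=0] 3<4 → i++
[i=1,j=0] 5>4 → j++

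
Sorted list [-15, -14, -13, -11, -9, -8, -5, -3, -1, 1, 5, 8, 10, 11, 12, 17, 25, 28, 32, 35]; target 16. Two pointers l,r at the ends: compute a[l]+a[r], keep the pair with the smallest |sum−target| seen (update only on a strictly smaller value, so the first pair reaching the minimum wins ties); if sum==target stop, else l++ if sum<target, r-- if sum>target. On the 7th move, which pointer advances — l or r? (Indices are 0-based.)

l

l=0 r=19: -15+35=20 d=4 *, r--
l=0 r=18: -15+32=17 d=1 *, r--
l=0 r=17: -15+28=13 d=3, l++
l=1 r=17: -14+28=14 d=2, l++
l=2 r=17: -13+28=15 d=1, l++
l=3 r=17: -11+28=17 d=1, r--
l=3 r=16: -11+25=14 d=2, l++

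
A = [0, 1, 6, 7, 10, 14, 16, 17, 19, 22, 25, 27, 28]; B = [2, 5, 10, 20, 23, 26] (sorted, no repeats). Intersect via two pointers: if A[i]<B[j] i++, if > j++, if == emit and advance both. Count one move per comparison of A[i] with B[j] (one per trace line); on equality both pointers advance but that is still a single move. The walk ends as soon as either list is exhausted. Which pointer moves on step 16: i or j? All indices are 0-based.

j

[i=0,j=0] 0<2 → i++
[i=1,j=0] 1<2 → i++
[i=2,j=0] 6>2 → j++
[i=2,j=1] 6>5 → j++
[i=2,j=2] 6<10 → i++
[i=3,j=2] 7<10 → i++
[i=4,j=2] 10==10 emit → i++,j++
[i=5,j=3] 14<20 → i++
[i=6,j=3] 16<20 → i++
[i=7,j=3] 17<20 → i++
[i=8,j=3] 19<20 → i++
[i=9,j=3] 22>20 → j++
[i=9,j=4] 22<23 → i++
[i=10,j=4] 25>23 → j++
[i=10,j=5] 25<26 → i++
[i=11,j=5] 27>26 → j++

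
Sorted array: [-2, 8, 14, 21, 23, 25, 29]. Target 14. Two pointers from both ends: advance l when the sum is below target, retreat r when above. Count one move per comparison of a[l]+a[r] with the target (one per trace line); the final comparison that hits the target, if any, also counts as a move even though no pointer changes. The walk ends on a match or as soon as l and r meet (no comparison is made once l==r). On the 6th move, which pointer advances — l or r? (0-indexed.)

r

[0,6] -2+29=27 >14 → r--
[0,5] -2+25=23 >14 → r--
[0,4] -2+23=21 >14 → r--
[0,3] -2+21=19 >14 → r--
[0,2] -2+14=12 <14 → l++
[1,2] 8+14=22 >14 → r--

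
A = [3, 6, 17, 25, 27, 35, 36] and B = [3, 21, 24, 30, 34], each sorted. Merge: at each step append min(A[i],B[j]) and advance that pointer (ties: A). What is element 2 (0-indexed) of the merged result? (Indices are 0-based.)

merged[2] = 6

[i=0,j=0] A[i]=3<=B[j]=3 take 3 → i++
[i=1,j=0] A[i]=6>B[j]=3 take 3 → j++
[i=1,j=1] A[i]=6<=B[j]=21 take 6 → i++
[i=2,j=1] A[i]=17<=B[j]=21 take 17 → i++
[i=3,j=1] A[i]=25>B[j]=21 take 21 → j++
[i=3,j=2] A[i]=25>B[j]=24 take 24 → j++
[i=3,j=3] A[i]=25<=B[j]=30 take 25 → i++
[i=4,j=3] A[i]=27<=B[j]=30 take 27 → i++
[i=5,j=3] A[i]=35>B[j]=30 take 30 → j++
[i=5,j=4] A[i]=35>B[j]=34 take 34 → j++
[i=5,j=5] B done, take A[i]=35 → i++
[i=6,j=5] B done, take A[i]=36 → i++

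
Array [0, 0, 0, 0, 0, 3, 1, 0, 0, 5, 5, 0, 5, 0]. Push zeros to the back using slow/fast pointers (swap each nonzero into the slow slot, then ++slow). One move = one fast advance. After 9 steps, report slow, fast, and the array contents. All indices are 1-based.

slow=3, fast=10, a=[3, 1, 0, 0, 0, 0, 0, 0, 0, 5, 5, 0, 5, 0]

slow=1 fast=1: a[fast]=0, fast++
slow=1 fast=2: a[fast]=0, fast++
slow=1 fast=3: a[fast]=0, fast++
slow=1 fast=4: a[fast]=0, fast++
slow=1 fast=5: a[fast]=0, fast++
slow=1 fast=6: a[fast]=3≠0 swap→a[1]=3, slow++,fast++
slow=2 fast=7: a[fast]=1≠0 swap→a[2]=1, slow++,fast++
slow=3 fast=8: a[fast]=0, fast++
slow=3 fast=9: a[fast]=0, fast++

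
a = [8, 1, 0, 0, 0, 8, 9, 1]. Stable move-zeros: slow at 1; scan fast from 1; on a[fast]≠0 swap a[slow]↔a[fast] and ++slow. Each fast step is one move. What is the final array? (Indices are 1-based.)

[8, 1, 8, 9, 1, 0, 0, 0]

(s=1,f=1) a[fast]=8≠0 swap→a[1]=8 → slow++,fast++
(s=2,f=2) a[fast]=1≠0 swap→a[2]=1 → slow++,fast++
(s=3,f=3) a[fast]=0 → fast++
(s=3,f=4) a[fast]=0 → fast++
(s=3,f=5) a[fast]=0 → fast++
(s=3,f=6) a[fast]=8≠0 swap→a[3]=8 → slow++,fast++
(s=4,f=7) a[fast]=9≠0 swap→a[4]=9 → slow++,fast++
(s=5,f=8) a[fast]=1≠0 swap→a[5]=1 → slow++,fast++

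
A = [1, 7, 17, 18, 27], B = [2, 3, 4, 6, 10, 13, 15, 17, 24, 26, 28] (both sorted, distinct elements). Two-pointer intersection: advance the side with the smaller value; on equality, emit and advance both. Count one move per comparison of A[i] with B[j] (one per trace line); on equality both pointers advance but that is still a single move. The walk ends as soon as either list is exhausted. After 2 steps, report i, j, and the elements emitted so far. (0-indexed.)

i=1, j=1, emitted=[]

i=0 j=0: 1<2, i++
i=1 j=0: 7>2, j++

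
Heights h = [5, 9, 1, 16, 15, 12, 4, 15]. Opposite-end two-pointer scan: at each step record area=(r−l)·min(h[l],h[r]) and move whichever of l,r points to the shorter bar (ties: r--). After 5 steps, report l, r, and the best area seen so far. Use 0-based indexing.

l=3, r=5, best area=60

l=0 r=7: min(5,15)*7=35 best=35 *, l++
l=1 r=7: min(9,15)*6=54 best=54 *, l++
l=2 r=7: min(1,15)*5=5 best=54, l++
l=3 r=7: min(16,15)*4=60 best=60 *, r--
l=3 r=6: min(16,4)*3=12 best=60, r--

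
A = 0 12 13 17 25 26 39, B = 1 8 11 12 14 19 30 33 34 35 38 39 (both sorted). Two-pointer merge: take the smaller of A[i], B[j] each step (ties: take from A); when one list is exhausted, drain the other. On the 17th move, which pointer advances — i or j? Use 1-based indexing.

i=1 j=1: A[i]=0<=B[j]=1 take 0, i++
i=2 j=1: A[i]=12>B[j]=1 take 1, j++
i=2 j=2: A[i]=12>B[j]=8 take 8, j++
i=2 j=3: A[i]=12>B[j]=11 take 11, j++
i=2 j=4: A[i]=12<=B[j]=12 take 12, i++
i=3 j=4: A[i]=13>B[j]=12 take 12, j++
i=3 j=5: A[i]=13<=B[j]=14 take 13, i++
i=4 j=5: A[i]=17>B[j]=14 take 14, j++
i=4 j=6: A[i]=17<=B[j]=19 take 17, i++
i=5 j=6: A[i]=25>B[j]=19 take 19, j++
i=5 j=7: A[i]=25<=B[j]=30 take 25, i++
i=6 j=7: A[i]=26<=B[j]=30 take 26, i++
i=7 j=7: A[i]=39>B[j]=30 take 30, j++
i=7 j=8: A[i]=39>B[j]=33 take 33, j++
i=7 j=9: A[i]=39>B[j]=34 take 34, j++
i=7 j=10: A[i]=39>B[j]=35 take 35, j++
i=7 j=11: A[i]=39>B[j]=38 take 38, j++

j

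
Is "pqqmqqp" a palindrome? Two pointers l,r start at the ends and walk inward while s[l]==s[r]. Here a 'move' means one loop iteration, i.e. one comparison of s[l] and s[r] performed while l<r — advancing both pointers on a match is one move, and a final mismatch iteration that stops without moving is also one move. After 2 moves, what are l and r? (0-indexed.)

l=2, r=4

[0,6] 'p'=='p' → l++,r--
[1,5] 'q'=='q' → l++,r--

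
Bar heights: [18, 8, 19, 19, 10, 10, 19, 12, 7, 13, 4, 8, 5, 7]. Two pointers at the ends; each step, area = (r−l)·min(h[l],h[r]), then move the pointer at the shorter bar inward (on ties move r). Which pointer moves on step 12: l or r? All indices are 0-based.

l=0 r=13: min(18,7)*13=91 best=91 *, r--
l=0 r=12: min(18,5)*12=60 best=91, r--
l=0 r=11: min(18,8)*11=88 best=91, r--
l=0 r=10: min(18,4)*10=40 best=91, r--
l=0 r=9: min(18,13)*9=117 best=117 *, r--
l=0 r=8: min(18,7)*8=56 best=117, r--
l=0 r=7: min(18,12)*7=84 best=117, r--
l=0 r=6: min(18,19)*6=108 best=117, l++
l=1 r=6: min(8,19)*5=40 best=117, l++
l=2 r=6: min(19,19)*4=76 best=117, r--
l=2 r=5: min(19,10)*3=30 best=117, r--
l=2 r=4: min(19,10)*2=20 best=117, r--

r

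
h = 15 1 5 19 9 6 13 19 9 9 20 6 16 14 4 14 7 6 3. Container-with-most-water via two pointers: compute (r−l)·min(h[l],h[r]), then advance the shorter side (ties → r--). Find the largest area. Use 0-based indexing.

max area = 210

l=0 r=18: min(15,3)*18=54 best=54 *, r--
l=0 r=17: min(15,6)*17=102 best=102 *, r--
l=0 r=16: min(15,7)*16=112 best=112 *, r--
l=0 r=15: min(15,14)*15=210 best=210 *, r--
l=0 r=14: min(15,4)*14=56 best=210, r--
l=0 r=13: min(15,14)*13=182 best=210, r--
l=0 r=12: min(15,16)*12=180 best=210, l++
l=1 r=12: min(1,16)*11=11 best=210, l++
l=2 r=12: min(5,16)*10=50 best=210, l++
l=3 r=12: min(19,16)*9=144 best=210, r--
l=3 r=11: min(19,6)*8=48 best=210, r--
l=3 r=10: min(19,20)*7=133 best=210, l++
l=4 r=10: min(9,20)*6=54 best=210, l++
l=5 r=10: min(6,20)*5=30 best=210, l++
l=6 r=10: min(13,20)*4=52 best=210, l++
l=7 r=10: min(19,20)*3=57 best=210, l++
l=8 r=10: min(9,20)*2=18 best=210, l++
l=9 r=10: min(9,20)*1=9 best=210, l++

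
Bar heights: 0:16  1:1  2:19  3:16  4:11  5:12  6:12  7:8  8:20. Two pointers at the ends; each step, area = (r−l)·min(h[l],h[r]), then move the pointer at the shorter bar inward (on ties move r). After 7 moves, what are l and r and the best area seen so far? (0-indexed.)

l=0 r=8: min(16,20)*8=128 best=128 *, l++
l=1 r=8: min(1,20)*7=7 best=128, l++
l=2 r=8: min(19,20)*6=114 best=128, l++
l=3 r=8: min(16,20)*5=80 best=128, l++
l=4 r=8: min(11,20)*4=44 best=128, l++
l=5 r=8: min(12,20)*3=36 best=128, l++
l=6 r=8: min(12,20)*2=24 best=128, l++

l=7, r=8, best area=128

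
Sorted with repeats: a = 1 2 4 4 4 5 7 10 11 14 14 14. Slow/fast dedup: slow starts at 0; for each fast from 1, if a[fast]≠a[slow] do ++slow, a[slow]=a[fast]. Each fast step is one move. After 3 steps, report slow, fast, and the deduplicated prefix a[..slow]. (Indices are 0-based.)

(s=0,f=1) a[fast]=2≠a[slow]=1 write a[1]=2 → slow++,fast++
(s=1,f=2) a[fast]=4≠a[slow]=2 write a[2]=4 → slow++,fast++
(s=2,f=3) a[fast]=4=a[slow] dup → fast++

slow=2, fast=4, prefix=[1, 2, 4]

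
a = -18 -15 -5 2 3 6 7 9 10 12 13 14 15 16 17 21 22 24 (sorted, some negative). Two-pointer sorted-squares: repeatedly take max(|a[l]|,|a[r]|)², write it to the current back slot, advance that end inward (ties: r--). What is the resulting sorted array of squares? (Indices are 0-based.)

[4, 9, 25, 36, 49, 81, 100, 144, 169, 196, 225, 225, 256, 289, 324, 441, 484, 576]

l=0 r=17: |-18|<=|24| out[17]=576, r--
l=0 r=16: |-18|<=|22| out[16]=484, r--
l=0 r=15: |-18|<=|21| out[15]=441, r--
l=0 r=14: |-18|>|17| out[14]=324, l++
l=1 r=14: |-15|<=|17| out[13]=289, r--
l=1 r=13: |-15|<=|16| out[12]=256, r--
l=1 r=12: |-15|<=|15| out[11]=225, r--
l=1 r=11: |-15|>|14| out[10]=225, l++
l=2 r=11: |-5|<=|14| out[9]=196, r--
l=2 r=10: |-5|<=|13| out[8]=169, r--
l=2 r=9: |-5|<=|12| out[7]=144, r--
l=2 r=8: |-5|<=|10| out[6]=100, r--
l=2 r=7: |-5|<=|9| out[5]=81, r--
l=2 r=6: |-5|<=|7| out[4]=49, r--
l=2 r=5: |-5|<=|6| out[3]=36, r--
l=2 r=4: |-5|>|3| out[2]=25, l++
l=3 r=4: |2|<=|3| out[1]=9, r--
l=3 r=3: |2|<=|2| out[0]=4, r--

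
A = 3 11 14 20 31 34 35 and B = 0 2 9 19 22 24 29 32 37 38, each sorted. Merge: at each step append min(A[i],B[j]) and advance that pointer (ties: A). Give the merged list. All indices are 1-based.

[0, 2, 3, 9, 11, 14, 19, 20, 22, 24, 29, 31, 32, 34, 35, 37, 38]

[i=1,j=1] A[i]=3>B[j]=0 take 0 → j++
[i=1,j=2] A[i]=3>B[j]=2 take 2 → j++
[i=1,j=3] A[i]=3<=B[j]=9 take 3 → i++
[i=2,j=3] A[i]=11>B[j]=9 take 9 → j++
[i=2,j=4] A[i]=11<=B[j]=19 take 11 → i++
[i=3,j=4] A[i]=14<=B[j]=19 take 14 → i++
[i=4,j=4] A[i]=20>B[j]=19 take 19 → j++
[i=4,j=5] A[i]=20<=B[j]=22 take 20 → i++
[i=5,j=5] A[i]=31>B[j]=22 take 22 → j++
[i=5,j=6] A[i]=31>B[j]=24 take 24 → j++
[i=5,j=7] A[i]=31>B[j]=29 take 29 → j++
[i=5,j=8] A[i]=31<=B[j]=32 take 31 → i++
[i=6,j=8] A[i]=34>B[j]=32 take 32 → j++
[i=6,j=9] A[i]=34<=B[j]=37 take 34 → i++
[i=7,j=9] A[i]=35<=B[j]=37 take 35 → i++
[i=8,j=9] A done, take B[j]=37 → j++
[i=8,j=10] A done, take B[j]=38 → j++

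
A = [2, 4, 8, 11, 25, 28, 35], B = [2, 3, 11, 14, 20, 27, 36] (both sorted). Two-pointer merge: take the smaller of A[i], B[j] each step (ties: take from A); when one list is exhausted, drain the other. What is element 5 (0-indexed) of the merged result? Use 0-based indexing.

[i=0,j=0] A[i]=2<=B[j]=2 take 2 → i++
[i=1,j=0] A[i]=4>B[j]=2 take 2 → j++
[i=1,j=1] A[i]=4>B[j]=3 take 3 → j++
[i=1,j=2] A[i]=4<=B[j]=11 take 4 → i++
[i=2,j=2] A[i]=8<=B[j]=11 take 8 → i++
[i=3,j=2] A[i]=11<=B[j]=11 take 11 → i++
[i=4,j=2] A[i]=25>B[j]=11 take 11 → j++
[i=4,j=3] A[i]=25>B[j]=14 take 14 → j++
[i=4,j=4] A[i]=25>B[j]=20 take 20 → j++
[i=4,j=5] A[i]=25<=B[j]=27 take 25 → i++
[i=5,j=5] A[i]=28>B[j]=27 take 27 → j++
[i=5,j=6] A[i]=28<=B[j]=36 take 28 → i++
[i=6,j=6] A[i]=35<=B[j]=36 take 35 → i++
[i=7,j=6] A done, take B[j]=36 → j++

merged[5] = 11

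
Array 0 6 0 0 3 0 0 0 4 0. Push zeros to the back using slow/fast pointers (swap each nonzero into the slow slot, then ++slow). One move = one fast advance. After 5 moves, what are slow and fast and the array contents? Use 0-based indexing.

slow=2, fast=5, a=[6, 3, 0, 0, 0, 0, 0, 0, 4, 0]

(s=0,f=0) a[fast]=0 → fast++
(s=0,f=1) a[fast]=6≠0 swap→a[0]=6 → slow++,fast++
(s=1,f=2) a[fast]=0 → fast++
(s=1,f=3) a[fast]=0 → fast++
(s=1,f=4) a[fast]=3≠0 swap→a[1]=3 → slow++,fast++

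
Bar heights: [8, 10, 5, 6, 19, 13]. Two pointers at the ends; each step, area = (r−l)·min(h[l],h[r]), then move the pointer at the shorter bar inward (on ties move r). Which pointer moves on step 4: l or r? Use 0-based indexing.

l

[0,5] min(8,13)*5=40 best=40 * → l++
[1,5] min(10,13)*4=40 best=40 → l++
[2,5] min(5,13)*3=15 best=40 → l++
[3,5] min(6,13)*2=12 best=40 → l++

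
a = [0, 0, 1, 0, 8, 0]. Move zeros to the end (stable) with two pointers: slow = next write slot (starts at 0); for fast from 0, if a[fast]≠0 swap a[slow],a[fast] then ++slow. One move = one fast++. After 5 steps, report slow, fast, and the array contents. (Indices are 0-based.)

slow=0 fast=0: a[fast]=0, fast++
slow=0 fast=1: a[fast]=0, fast++
slow=0 fast=2: a[fast]=1≠0 swap→a[0]=1, slow++,fast++
slow=1 fast=3: a[fast]=0, fast++
slow=1 fast=4: a[fast]=8≠0 swap→a[1]=8, slow++,fast++

slow=2, fast=5, a=[1, 8, 0, 0, 0, 0]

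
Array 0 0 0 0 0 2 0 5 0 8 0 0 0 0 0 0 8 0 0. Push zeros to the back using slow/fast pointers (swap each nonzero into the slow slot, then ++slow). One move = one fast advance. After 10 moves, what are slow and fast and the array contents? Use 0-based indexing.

slow=3, fast=10, a=[2, 5, 8, 0, 0, 0, 0, 0, 0, 0, 0, 0, 0, 0, 0, 0, 8, 0, 0]

(s=0,f=0) a[fast]=0 → fast++
(s=0,f=1) a[fast]=0 → fast++
(s=0,f=2) a[fast]=0 → fast++
(s=0,f=3) a[fast]=0 → fast++
(s=0,f=4) a[fast]=0 → fast++
(s=0,f=5) a[fast]=2≠0 swap→a[0]=2 → slow++,fast++
(s=1,f=6) a[fast]=0 → fast++
(s=1,f=7) a[fast]=5≠0 swap→a[1]=5 → slow++,fast++
(s=2,f=8) a[fast]=0 → fast++
(s=2,f=9) a[fast]=8≠0 swap→a[2]=8 → slow++,fast++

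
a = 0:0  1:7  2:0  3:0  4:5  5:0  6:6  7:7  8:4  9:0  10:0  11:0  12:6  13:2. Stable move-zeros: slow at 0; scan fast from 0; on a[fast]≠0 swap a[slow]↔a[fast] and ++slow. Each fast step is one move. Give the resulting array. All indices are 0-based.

slow=0 fast=0: a[fast]=0, fast++
slow=0 fast=1: a[fast]=7≠0 swap→a[0]=7, slow++,fast++
slow=1 fast=2: a[fast]=0, fast++
slow=1 fast=3: a[fast]=0, fast++
slow=1 fast=4: a[fast]=5≠0 swap→a[1]=5, slow++,fast++
slow=2 fast=5: a[fast]=0, fast++
slow=2 fast=6: a[fast]=6≠0 swap→a[2]=6, slow++,fast++
slow=3 fast=7: a[fast]=7≠0 swap→a[3]=7, slow++,fast++
slow=4 fast=8: a[fast]=4≠0 swap→a[4]=4, slow++,fast++
slow=5 fast=9: a[fast]=0, fast++
slow=5 fast=10: a[fast]=0, fast++
slow=5 fast=11: a[fast]=0, fast++
slow=5 fast=12: a[fast]=6≠0 swap→a[5]=6, slow++,fast++
slow=6 fast=13: a[fast]=2≠0 swap→a[6]=2, slow++,fast++

[7, 5, 6, 7, 4, 6, 2, 0, 0, 0, 0, 0, 0, 0]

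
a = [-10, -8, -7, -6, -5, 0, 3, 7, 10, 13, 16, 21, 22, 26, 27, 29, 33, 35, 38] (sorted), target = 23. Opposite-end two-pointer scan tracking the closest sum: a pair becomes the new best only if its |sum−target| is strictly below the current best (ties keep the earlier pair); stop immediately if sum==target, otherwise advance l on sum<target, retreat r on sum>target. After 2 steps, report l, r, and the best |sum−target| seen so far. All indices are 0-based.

l=0, r=16, best |Δ|=2

l=0 r=18: -10+38=28 d=5 *, r--
l=0 r=17: -10+35=25 d=2 *, r--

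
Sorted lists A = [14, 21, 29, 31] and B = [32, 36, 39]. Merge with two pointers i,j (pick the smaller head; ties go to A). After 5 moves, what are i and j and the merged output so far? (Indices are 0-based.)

i=4, j=1, merged so far=[14, 21, 29, 31, 32]

[i=0,j=0] A[i]=14<=B[j]=32 take 14 → i++
[i=1,j=0] A[i]=21<=B[j]=32 take 21 → i++
[i=2,j=0] A[i]=29<=B[j]=32 take 29 → i++
[i=3,j=0] A[i]=31<=B[j]=32 take 31 → i++
[i=4,j=0] A done, take B[j]=32 → j++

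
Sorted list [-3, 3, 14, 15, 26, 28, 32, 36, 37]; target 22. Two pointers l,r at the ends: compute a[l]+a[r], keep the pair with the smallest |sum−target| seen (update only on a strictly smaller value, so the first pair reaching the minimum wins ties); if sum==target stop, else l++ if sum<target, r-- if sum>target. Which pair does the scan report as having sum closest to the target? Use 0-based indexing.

pair (-3, 26) with sum 23 (|Δ|=1)

[0,8] -3+37=34 d=12 * → r--
[0,7] -3+36=33 d=11 * → r--
[0,6] -3+32=29 d=7 * → r--
[0,5] -3+28=25 d=3 * → r--
[0,4] -3+26=23 d=1 * → r--
[0,3] -3+15=12 d=10 → l++
[1,3] 3+15=18 d=4 → l++
[2,3] 14+15=29 d=7 → r--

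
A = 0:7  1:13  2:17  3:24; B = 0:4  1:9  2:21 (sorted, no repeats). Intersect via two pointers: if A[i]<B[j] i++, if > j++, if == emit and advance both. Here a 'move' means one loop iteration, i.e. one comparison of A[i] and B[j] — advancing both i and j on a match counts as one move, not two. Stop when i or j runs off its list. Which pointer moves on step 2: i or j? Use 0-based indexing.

i

[i=0,j=0] 7>4 → j++
[i=0,j=1] 7<9 → i++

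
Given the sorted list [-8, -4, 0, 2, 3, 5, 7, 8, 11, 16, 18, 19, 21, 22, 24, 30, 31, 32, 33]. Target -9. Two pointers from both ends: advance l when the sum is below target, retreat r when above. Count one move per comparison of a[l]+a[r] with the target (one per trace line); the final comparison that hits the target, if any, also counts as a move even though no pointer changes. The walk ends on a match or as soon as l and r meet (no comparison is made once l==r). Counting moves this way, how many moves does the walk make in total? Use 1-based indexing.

18 moves

[1,19] -8+33=25 >-9 → r--
[1,18] -8+32=24 >-9 → r--
[1,17] -8+31=23 >-9 → r--
[1,16] -8+30=22 >-9 → r--
[1,15] -8+24=16 >-9 → r--
[1,14] -8+22=14 >-9 → r--
[1,13] -8+21=13 >-9 → r--
[1,12] -8+19=11 >-9 → r--
[1,11] -8+18=10 >-9 → r--
[1,10] -8+16=8 >-9 → r--
[1,9] -8+11=3 >-9 → r--
[1,8] -8+8=0 >-9 → r--
[1,7] -8+7=-1 >-9 → r--
[1,6] -8+5=-3 >-9 → r--
[1,5] -8+3=-5 >-9 → r--
[1,4] -8+2=-6 >-9 → r--
[1,3] -8+0=-8 >-9 → r--
[1,2] -8+-4=-12 <-9 → l++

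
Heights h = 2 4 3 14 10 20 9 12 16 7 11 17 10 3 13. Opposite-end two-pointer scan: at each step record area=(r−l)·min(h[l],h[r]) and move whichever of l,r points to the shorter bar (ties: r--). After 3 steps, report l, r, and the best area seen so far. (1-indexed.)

l=4, r=15, best area=52

l=1 r=15: min(2,13)*14=28 best=28 *, l++
l=2 r=15: min(4,13)*13=52 best=52 *, l++
l=3 r=15: min(3,13)*12=36 best=52, l++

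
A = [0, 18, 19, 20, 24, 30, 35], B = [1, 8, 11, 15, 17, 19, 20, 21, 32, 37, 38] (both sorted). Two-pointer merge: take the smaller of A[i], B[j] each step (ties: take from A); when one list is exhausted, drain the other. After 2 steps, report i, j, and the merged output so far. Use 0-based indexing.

i=1, j=1, merged so far=[0, 1]

i=0 j=0: A[i]=0<=B[j]=1 take 0, i++
i=1 j=0: A[i]=18>B[j]=1 take 1, j++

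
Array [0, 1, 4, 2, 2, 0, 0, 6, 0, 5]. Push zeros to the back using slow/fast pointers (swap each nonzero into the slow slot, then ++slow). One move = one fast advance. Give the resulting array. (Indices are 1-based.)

[1, 4, 2, 2, 6, 5, 0, 0, 0, 0]

(s=1,f=1) a[fast]=0 → fast++
(s=1,f=2) a[fast]=1≠0 swap→a[1]=1 → slow++,fast++
(s=2,f=3) a[fast]=4≠0 swap→a[2]=4 → slow++,fast++
(s=3,f=4) a[fast]=2≠0 swap→a[3]=2 → slow++,fast++
(s=4,f=5) a[fast]=2≠0 swap→a[4]=2 → slow++,fast++
(s=5,f=6) a[fast]=0 → fast++
(s=5,f=7) a[fast]=0 → fast++
(s=5,f=8) a[fast]=6≠0 swap→a[5]=6 → slow++,fast++
(s=6,f=9) a[fast]=0 → fast++
(s=6,f=10) a[fast]=5≠0 swap→a[6]=5 → slow++,fast++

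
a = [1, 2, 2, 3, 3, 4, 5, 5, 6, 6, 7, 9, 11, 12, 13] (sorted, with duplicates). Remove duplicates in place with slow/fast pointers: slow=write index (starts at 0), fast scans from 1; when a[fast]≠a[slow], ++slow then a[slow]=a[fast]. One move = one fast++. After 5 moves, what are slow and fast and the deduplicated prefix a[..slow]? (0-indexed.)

slow=3, fast=6, prefix=[1, 2, 3, 4]

slow=0 fast=1: a[fast]=2≠a[slow]=1 write a[1]=2, slow++,fast++
slow=1 fast=2: a[fast]=2=a[slow] dup, fast++
slow=1 fast=3: a[fast]=3≠a[slow]=2 write a[2]=3, slow++,fast++
slow=2 fast=4: a[fast]=3=a[slow] dup, fast++
slow=2 fast=5: a[fast]=4≠a[slow]=3 write a[3]=4, slow++,fast++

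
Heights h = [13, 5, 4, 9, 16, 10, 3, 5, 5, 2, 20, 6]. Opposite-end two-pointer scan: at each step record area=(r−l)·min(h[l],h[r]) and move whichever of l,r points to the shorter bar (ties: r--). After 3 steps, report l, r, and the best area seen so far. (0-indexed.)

[0,11] min(13,6)*11=66 best=66 * → r--
[0,10] min(13,20)*10=130 best=130 * → l++
[1,10] min(5,20)*9=45 best=130 → l++

l=2, r=10, best area=130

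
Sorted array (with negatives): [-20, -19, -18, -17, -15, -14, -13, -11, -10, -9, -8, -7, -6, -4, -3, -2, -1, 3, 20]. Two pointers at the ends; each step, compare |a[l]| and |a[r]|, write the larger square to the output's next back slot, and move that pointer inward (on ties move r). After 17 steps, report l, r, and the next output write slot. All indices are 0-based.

[0,18] |-20|<=|20| out[18]=400 → r--
[0,17] |-20|>|3| out[17]=400 → l++
[1,17] |-19|>|3| out[16]=361 → l++
[2,17] |-18|>|3| out[15]=324 → l++
[3,17] |-17|>|3| out[14]=289 → l++
[4,17] |-15|>|3| out[13]=225 → l++
[5,17] |-14|>|3| out[12]=196 → l++
[6,17] |-13|>|3| out[11]=169 → l++
[7,17] |-11|>|3| out[10]=121 → l++
[8,17] |-10|>|3| out[9]=100 → l++
[9,17] |-9|>|3| out[8]=81 → l++
[10,17] |-8|>|3| out[7]=64 → l++
[11,17] |-7|>|3| out[6]=49 → l++
[12,17] |-6|>|3| out[5]=36 → l++
[13,17] |-4|>|3| out[4]=16 → l++
[14,17] |-3|<=|3| out[3]=9 → r--
[14,16] |-3|>|-1| out[2]=9 → l++

l=15, r=16, next write slot=1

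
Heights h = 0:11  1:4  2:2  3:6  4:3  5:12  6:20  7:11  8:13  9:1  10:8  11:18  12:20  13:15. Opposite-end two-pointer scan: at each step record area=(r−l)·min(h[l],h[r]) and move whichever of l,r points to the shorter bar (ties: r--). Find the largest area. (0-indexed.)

l=0 r=13: min(11,15)*13=143 best=143 *, l++
l=1 r=13: min(4,15)*12=48 best=143, l++
l=2 r=13: min(2,15)*11=22 best=143, l++
l=3 r=13: min(6,15)*10=60 best=143, l++
l=4 r=13: min(3,15)*9=27 best=143, l++
l=5 r=13: min(12,15)*8=96 best=143, l++
l=6 r=13: min(20,15)*7=105 best=143, r--
l=6 r=12: min(20,20)*6=120 best=143, r--
l=6 r=11: min(20,18)*5=90 best=143, r--
l=6 r=10: min(20,8)*4=32 best=143, r--
l=6 r=9: min(20,1)*3=3 best=143, r--
l=6 r=8: min(20,13)*2=26 best=143, r--
l=6 r=7: min(20,11)*1=11 best=143, r--

max area = 143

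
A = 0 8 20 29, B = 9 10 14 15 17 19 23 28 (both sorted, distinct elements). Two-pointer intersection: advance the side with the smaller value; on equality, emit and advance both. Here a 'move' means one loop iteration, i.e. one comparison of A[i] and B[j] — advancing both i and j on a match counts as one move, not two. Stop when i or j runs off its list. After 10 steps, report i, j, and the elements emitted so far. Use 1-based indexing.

i=4, j=8, emitted=[]

i=1 j=1: 0<9, i++
i=2 j=1: 8<9, i++
i=3 j=1: 20>9, j++
i=3 j=2: 20>10, j++
i=3 j=3: 20>14, j++
i=3 j=4: 20>15, j++
i=3 j=5: 20>17, j++
i=3 j=6: 20>19, j++
i=3 j=7: 20<23, i++
i=4 j=7: 29>23, j++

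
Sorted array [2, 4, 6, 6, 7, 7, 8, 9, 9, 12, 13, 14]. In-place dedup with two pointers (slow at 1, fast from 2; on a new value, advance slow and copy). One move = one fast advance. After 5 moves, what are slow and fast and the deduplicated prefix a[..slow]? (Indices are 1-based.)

slow=4, fast=7, prefix=[2, 4, 6, 7]

(s=1,f=2) a[fast]=4≠a[slow]=2 write a[2]=4 → slow++,fast++
(s=2,f=3) a[fast]=6≠a[slow]=4 write a[3]=6 → slow++,fast++
(s=3,f=4) a[fast]=6=a[slow] dup → fast++
(s=3,f=5) a[fast]=7≠a[slow]=6 write a[4]=7 → slow++,fast++
(s=4,f=6) a[fast]=7=a[slow] dup → fast++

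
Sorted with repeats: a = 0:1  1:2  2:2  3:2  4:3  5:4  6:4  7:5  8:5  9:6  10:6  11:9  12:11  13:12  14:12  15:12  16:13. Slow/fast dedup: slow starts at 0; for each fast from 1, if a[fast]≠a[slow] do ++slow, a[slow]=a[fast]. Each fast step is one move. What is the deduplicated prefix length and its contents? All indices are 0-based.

(s=0,f=1) a[fast]=2≠a[slow]=1 write a[1]=2 → slow++,fast++
(s=1,f=2) a[fast]=2=a[slow] dup → fast++
(s=1,f=3) a[fast]=2=a[slow] dup → fast++
(s=1,f=4) a[fast]=3≠a[slow]=2 write a[2]=3 → slow++,fast++
(s=2,f=5) a[fast]=4≠a[slow]=3 write a[3]=4 → slow++,fast++
(s=3,f=6) a[fast]=4=a[slow] dup → fast++
(s=3,f=7) a[fast]=5≠a[slow]=4 write a[4]=5 → slow++,fast++
(s=4,f=8) a[fast]=5=a[slow] dup → fast++
(s=4,f=9) a[fast]=6≠a[slow]=5 write a[5]=6 → slow++,fast++
(s=5,f=10) a[fast]=6=a[slow] dup → fast++
(s=5,f=11) a[fast]=9≠a[slow]=6 write a[6]=9 → slow++,fast++
(s=6,f=12) a[fast]=11≠a[slow]=9 write a[7]=11 → slow++,fast++
(s=7,f=13) a[fast]=12≠a[slow]=11 write a[8]=12 → slow++,fast++
(s=8,f=14) a[fast]=12=a[slow] dup → fast++
(s=8,f=15) a[fast]=12=a[slow] dup → fast++
(s=8,f=16) a[fast]=13≠a[slow]=12 write a[9]=13 → slow++,fast++

length 10; prefix = [1, 2, 3, 4, 5, 6, 9, 11, 12, 13]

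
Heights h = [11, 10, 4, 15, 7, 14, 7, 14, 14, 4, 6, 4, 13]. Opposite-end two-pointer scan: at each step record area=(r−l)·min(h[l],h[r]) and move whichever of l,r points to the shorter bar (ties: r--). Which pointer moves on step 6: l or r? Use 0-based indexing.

l=0 r=12: min(11,13)*12=132 best=132 *, l++
l=1 r=12: min(10,13)*11=110 best=132, l++
l=2 r=12: min(4,13)*10=40 best=132, l++
l=3 r=12: min(15,13)*9=117 best=132, r--
l=3 r=11: min(15,4)*8=32 best=132, r--
l=3 r=10: min(15,6)*7=42 best=132, r--

r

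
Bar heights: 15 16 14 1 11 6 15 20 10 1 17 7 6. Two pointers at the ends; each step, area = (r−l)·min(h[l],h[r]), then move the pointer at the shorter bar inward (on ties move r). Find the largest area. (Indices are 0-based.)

[0,12] min(15,6)*12=72 best=72 * → r--
[0,11] min(15,7)*11=77 best=77 * → r--
[0,10] min(15,17)*10=150 best=150 * → l++
[1,10] min(16,17)*9=144 best=150 → l++
[2,10] min(14,17)*8=112 best=150 → l++
[3,10] min(1,17)*7=7 best=150 → l++
[4,10] min(11,17)*6=66 best=150 → l++
[5,10] min(6,17)*5=30 best=150 → l++
[6,10] min(15,17)*4=60 best=150 → l++
[7,10] min(20,17)*3=51 best=150 → r--
[7,9] min(20,1)*2=2 best=150 → r--
[7,8] min(20,10)*1=10 best=150 → r--

max area = 150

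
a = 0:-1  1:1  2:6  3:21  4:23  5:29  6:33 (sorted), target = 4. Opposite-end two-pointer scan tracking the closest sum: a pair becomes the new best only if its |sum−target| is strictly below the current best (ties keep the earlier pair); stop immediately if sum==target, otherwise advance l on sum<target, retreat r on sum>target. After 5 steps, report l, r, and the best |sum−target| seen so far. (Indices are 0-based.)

l=0, r=1, best |Δ|=1

l=0 r=6: -1+33=32 d=28 *, r--
l=0 r=5: -1+29=28 d=24 *, r--
l=0 r=4: -1+23=22 d=18 *, r--
l=0 r=3: -1+21=20 d=16 *, r--
l=0 r=2: -1+6=5 d=1 *, r--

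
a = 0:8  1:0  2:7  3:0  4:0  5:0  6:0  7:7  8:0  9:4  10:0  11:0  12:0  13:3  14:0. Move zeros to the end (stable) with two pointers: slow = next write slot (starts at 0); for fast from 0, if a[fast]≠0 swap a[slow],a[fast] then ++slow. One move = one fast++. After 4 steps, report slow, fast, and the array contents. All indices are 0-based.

(s=0,f=0) a[fast]=8≠0 swap→a[0]=8 → slow++,fast++
(s=1,f=1) a[fast]=0 → fast++
(s=1,f=2) a[fast]=7≠0 swap→a[1]=7 → slow++,fast++
(s=2,f=3) a[fast]=0 → fast++

slow=2, fast=4, a=[8, 7, 0, 0, 0, 0, 0, 7, 0, 4, 0, 0, 0, 3, 0]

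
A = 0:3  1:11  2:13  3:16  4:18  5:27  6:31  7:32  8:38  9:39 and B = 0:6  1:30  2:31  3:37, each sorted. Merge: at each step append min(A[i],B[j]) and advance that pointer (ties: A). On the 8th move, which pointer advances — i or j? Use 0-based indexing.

[i=0,j=0] A[i]=3<=B[j]=6 take 3 → i++
[i=1,j=0] A[i]=11>B[j]=6 take 6 → j++
[i=1,j=1] A[i]=11<=B[j]=30 take 11 → i++
[i=2,j=1] A[i]=13<=B[j]=30 take 13 → i++
[i=3,j=1] A[i]=16<=B[j]=30 take 16 → i++
[i=4,j=1] A[i]=18<=B[j]=30 take 18 → i++
[i=5,j=1] A[i]=27<=B[j]=30 take 27 → i++
[i=6,j=1] A[i]=31>B[j]=30 take 30 → j++

j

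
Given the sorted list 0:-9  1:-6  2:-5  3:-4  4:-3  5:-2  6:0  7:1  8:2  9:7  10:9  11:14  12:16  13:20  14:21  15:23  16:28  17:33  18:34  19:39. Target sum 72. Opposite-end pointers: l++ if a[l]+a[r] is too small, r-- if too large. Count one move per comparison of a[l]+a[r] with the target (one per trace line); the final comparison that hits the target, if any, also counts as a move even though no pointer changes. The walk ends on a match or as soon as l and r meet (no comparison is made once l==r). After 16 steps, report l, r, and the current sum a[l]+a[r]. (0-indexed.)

l=16, r=19, sum=67

[0,19] -9+39=30 <72 → l++
[1,19] -6+39=33 <72 → l++
[2,19] -5+39=34 <72 → l++
[3,19] -4+39=35 <72 → l++
[4,19] -3+39=36 <72 → l++
[5,19] -2+39=37 <72 → l++
[6,19] 0+39=39 <72 → l++
[7,19] 1+39=40 <72 → l++
[8,19] 2+39=41 <72 → l++
[9,19] 7+39=46 <72 → l++
[10,19] 9+39=48 <72 → l++
[11,19] 14+39=53 <72 → l++
[12,19] 16+39=55 <72 → l++
[13,19] 20+39=59 <72 → l++
[14,19] 21+39=60 <72 → l++
[15,19] 23+39=62 <72 → l++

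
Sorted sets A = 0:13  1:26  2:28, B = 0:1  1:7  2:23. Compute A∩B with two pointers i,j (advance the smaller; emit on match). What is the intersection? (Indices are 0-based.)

intersection = []

[i=0,j=0] 13>1 → j++
[i=0,j=1] 13>7 → j++
[i=0,j=2] 13<23 → i++
[i=1,j=2] 26>23 → j++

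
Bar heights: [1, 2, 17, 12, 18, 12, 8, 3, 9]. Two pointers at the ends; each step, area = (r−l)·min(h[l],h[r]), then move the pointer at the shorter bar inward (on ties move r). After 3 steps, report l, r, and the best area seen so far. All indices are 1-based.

l=1 r=9: min(1,9)*8=8 best=8 *, l++
l=2 r=9: min(2,9)*7=14 best=14 *, l++
l=3 r=9: min(17,9)*6=54 best=54 *, r--

l=3, r=8, best area=54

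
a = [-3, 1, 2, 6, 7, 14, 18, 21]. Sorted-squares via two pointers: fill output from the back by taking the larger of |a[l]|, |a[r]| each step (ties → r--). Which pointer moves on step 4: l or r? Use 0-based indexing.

l=0 r=7: |-3|<=|21| out[7]=441, r--
l=0 r=6: |-3|<=|18| out[6]=324, r--
l=0 r=5: |-3|<=|14| out[5]=196, r--
l=0 r=4: |-3|<=|7| out[4]=49, r--

r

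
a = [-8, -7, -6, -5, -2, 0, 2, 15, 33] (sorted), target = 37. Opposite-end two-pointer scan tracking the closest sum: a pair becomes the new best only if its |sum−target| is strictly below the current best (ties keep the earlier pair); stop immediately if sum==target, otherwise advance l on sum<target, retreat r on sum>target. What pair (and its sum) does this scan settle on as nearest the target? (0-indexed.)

pair (2, 33) with sum 35 (|Δ|=2)

l=0 r=8: -8+33=25 d=12 *, l++
l=1 r=8: -7+33=26 d=11 *, l++
l=2 r=8: -6+33=27 d=10 *, l++
l=3 r=8: -5+33=28 d=9 *, l++
l=4 r=8: -2+33=31 d=6 *, l++
l=5 r=8: 0+33=33 d=4 *, l++
l=6 r=8: 2+33=35 d=2 *, l++
l=7 r=8: 15+33=48 d=11, r--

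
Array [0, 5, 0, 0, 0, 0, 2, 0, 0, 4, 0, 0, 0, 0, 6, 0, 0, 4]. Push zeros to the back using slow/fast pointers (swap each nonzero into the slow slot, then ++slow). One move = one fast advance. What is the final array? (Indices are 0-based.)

[5, 2, 4, 6, 4, 0, 0, 0, 0, 0, 0, 0, 0, 0, 0, 0, 0, 0]

(s=0,f=0) a[fast]=0 → fast++
(s=0,f=1) a[fast]=5≠0 swap→a[0]=5 → slow++,fast++
(s=1,f=2) a[fast]=0 → fast++
(s=1,f=3) a[fast]=0 → fast++
(s=1,f=4) a[fast]=0 → fast++
(s=1,f=5) a[fast]=0 → fast++
(s=1,f=6) a[fast]=2≠0 swap→a[1]=2 → slow++,fast++
(s=2,f=7) a[fast]=0 → fast++
(s=2,f=8) a[fast]=0 → fast++
(s=2,f=9) a[fast]=4≠0 swap→a[2]=4 → slow++,fast++
(s=3,f=10) a[fast]=0 → fast++
(s=3,f=11) a[fast]=0 → fast++
(s=3,f=12) a[fast]=0 → fast++
(s=3,f=13) a[fast]=0 → fast++
(s=3,f=14) a[fast]=6≠0 swap→a[3]=6 → slow++,fast++
(s=4,f=15) a[fast]=0 → fast++
(s=4,f=16) a[fast]=0 → fast++
(s=4,f=17) a[fast]=4≠0 swap→a[4]=4 → slow++,fast++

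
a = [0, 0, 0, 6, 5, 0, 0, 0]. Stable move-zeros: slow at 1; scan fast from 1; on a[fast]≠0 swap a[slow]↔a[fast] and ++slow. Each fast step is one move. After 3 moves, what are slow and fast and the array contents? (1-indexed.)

(s=1,f=1) a[fast]=0 → fast++
(s=1,f=2) a[fast]=0 → fast++
(s=1,f=3) a[fast]=0 → fast++

slow=1, fast=4, a=[0, 0, 0, 6, 5, 0, 0, 0]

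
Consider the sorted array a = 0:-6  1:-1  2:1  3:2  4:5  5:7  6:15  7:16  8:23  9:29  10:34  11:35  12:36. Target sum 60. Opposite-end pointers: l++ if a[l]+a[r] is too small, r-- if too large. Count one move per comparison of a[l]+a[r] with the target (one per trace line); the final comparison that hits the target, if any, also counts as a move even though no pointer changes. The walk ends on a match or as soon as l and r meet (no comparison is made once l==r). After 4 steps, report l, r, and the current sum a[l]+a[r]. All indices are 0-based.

l=4, r=12, sum=41

l=0 r=12: -6+36=30 <60, l++
l=1 r=12: -1+36=35 <60, l++
l=2 r=12: 1+36=37 <60, l++
l=3 r=12: 2+36=38 <60, l++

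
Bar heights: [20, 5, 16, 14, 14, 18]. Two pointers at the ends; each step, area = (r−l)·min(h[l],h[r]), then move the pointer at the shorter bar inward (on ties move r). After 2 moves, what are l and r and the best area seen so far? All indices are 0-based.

l=0, r=3, best area=90

l=0 r=5: min(20,18)*5=90 best=90 *, r--
l=0 r=4: min(20,14)*4=56 best=90, r--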